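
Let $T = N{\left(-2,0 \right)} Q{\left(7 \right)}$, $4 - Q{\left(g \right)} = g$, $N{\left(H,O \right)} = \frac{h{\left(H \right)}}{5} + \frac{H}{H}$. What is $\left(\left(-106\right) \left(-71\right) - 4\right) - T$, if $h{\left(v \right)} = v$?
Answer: $\frac{37619}{5} \approx 7523.8$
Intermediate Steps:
$N{\left(H,O \right)} = 1 + \frac{H}{5}$ ($N{\left(H,O \right)} = \frac{H}{5} + \frac{H}{H} = H \frac{1}{5} + 1 = \frac{H}{5} + 1 = 1 + \frac{H}{5}$)
$Q{\left(g \right)} = 4 - g$
$T = - \frac{9}{5}$ ($T = \left(1 + \frac{1}{5} \left(-2\right)\right) \left(4 - 7\right) = \left(1 - \frac{2}{5}\right) \left(4 - 7\right) = \frac{3}{5} \left(-3\right) = - \frac{9}{5} \approx -1.8$)
$\left(\left(-106\right) \left(-71\right) - 4\right) - T = \left(\left(-106\right) \left(-71\right) - 4\right) - - \frac{9}{5} = \left(7526 - 4\right) + \frac{9}{5} = 7522 + \frac{9}{5} = \frac{37619}{5}$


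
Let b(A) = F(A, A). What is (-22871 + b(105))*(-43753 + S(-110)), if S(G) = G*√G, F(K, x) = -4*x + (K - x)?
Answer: 1019051123 + 2562010*I*√110 ≈ 1.0191e+9 + 2.6871e+7*I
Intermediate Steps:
F(K, x) = K - 5*x
S(G) = G^(3/2)
b(A) = -4*A (b(A) = A - 5*A = -4*A)
(-22871 + b(105))*(-43753 + S(-110)) = (-22871 - 4*105)*(-43753 + (-110)^(3/2)) = (-22871 - 420)*(-43753 - 110*I*√110) = -23291*(-43753 - 110*I*√110) = 1019051123 + 2562010*I*√110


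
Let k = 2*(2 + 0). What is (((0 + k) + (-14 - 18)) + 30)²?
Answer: 4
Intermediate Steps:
k = 4 (k = 2*2 = 4)
(((0 + k) + (-14 - 18)) + 30)² = (((0 + 4) + (-14 - 18)) + 30)² = ((4 - 32) + 30)² = (-28 + 30)² = 2² = 4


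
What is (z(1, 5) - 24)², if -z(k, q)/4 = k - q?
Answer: 64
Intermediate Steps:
z(k, q) = -4*k + 4*q (z(k, q) = -4*(k - q) = -4*k + 4*q)
(z(1, 5) - 24)² = ((-4*1 + 4*5) - 24)² = ((-4 + 20) - 24)² = (16 - 24)² = (-8)² = 64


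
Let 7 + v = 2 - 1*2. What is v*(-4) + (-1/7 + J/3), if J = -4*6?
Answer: 139/7 ≈ 19.857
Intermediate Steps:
J = -24
v = -7 (v = -7 + (2 - 1*2) = -7 + (2 - 2) = -7 + 0 = -7)
v*(-4) + (-1/7 + J/3) = -7*(-4) + (-1/7 - 24/3) = 28 + (-1*⅐ - 24*⅓) = 28 + (-⅐ - 8) = 28 - 57/7 = 139/7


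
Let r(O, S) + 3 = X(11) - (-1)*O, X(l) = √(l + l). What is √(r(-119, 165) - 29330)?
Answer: √(-29452 + √22) ≈ 171.6*I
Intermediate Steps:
X(l) = √2*√l (X(l) = √(2*l) = √2*√l)
r(O, S) = -3 + O + √22 (r(O, S) = -3 + (√2*√11 - (-1)*O) = -3 + (√22 + O) = -3 + (O + √22) = -3 + O + √22)
√(r(-119, 165) - 29330) = √((-3 - 119 + √22) - 29330) = √((-122 + √22) - 29330) = √(-29452 + √22)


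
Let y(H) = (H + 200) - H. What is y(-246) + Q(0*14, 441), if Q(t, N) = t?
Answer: 200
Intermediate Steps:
y(H) = 200 (y(H) = (200 + H) - H = 200)
y(-246) + Q(0*14, 441) = 200 + 0*14 = 200 + 0 = 200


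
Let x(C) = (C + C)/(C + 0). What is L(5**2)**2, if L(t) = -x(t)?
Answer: 4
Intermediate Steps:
x(C) = 2 (x(C) = (2*C)/C = 2)
L(t) = -2 (L(t) = -1*2 = -2)
L(5**2)**2 = (-2)**2 = 4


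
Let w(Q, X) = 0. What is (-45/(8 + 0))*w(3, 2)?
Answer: 0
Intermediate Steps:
(-45/(8 + 0))*w(3, 2) = (-45/(8 + 0))*0 = (-45/8)*0 = ((⅛)*(-45))*0 = -45/8*0 = 0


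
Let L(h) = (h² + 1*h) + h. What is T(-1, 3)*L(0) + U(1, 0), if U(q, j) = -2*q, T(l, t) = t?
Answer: -2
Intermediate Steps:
L(h) = h² + 2*h (L(h) = (h² + h) + h = (h + h²) + h = h² + 2*h)
U(q, j) = -2*q
T(-1, 3)*L(0) + U(1, 0) = 3*(0*(2 + 0)) - 2*1 = 3*(0*2) - 2 = 3*0 - 2 = 0 - 2 = -2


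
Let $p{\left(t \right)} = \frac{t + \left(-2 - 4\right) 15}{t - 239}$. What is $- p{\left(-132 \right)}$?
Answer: $- \frac{222}{371} \approx -0.59838$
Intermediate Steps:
$p{\left(t \right)} = \frac{-90 + t}{-239 + t}$ ($p{\left(t \right)} = \frac{t + \left(-2 - 4\right) 15}{-239 + t} = \frac{t - 90}{-239 + t} = \frac{-90 + t}{-239 + t}$)
$- p{\left(-132 \right)} = - \frac{-90 - 132}{-239 - 132} = - \frac{-222}{-371} = - \frac{\left(-1\right) \left(-222\right)}{371} = \left(-1\right) \frac{222}{371} = - \frac{222}{371}$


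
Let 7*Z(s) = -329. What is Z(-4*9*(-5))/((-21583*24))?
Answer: 47/517992 ≈ 9.0735e-5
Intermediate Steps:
Z(s) = -47 (Z(s) = (1/7)*(-329) = -47)
Z(-4*9*(-5))/((-21583*24)) = -47/((-21583*24)) = -47/(-517992) = -47*(-1/517992) = 47/517992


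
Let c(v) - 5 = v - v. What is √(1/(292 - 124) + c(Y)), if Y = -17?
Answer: 29*√42/84 ≈ 2.2374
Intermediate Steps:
c(v) = 5 (c(v) = 5 + (v - v) = 5 + 0 = 5)
√(1/(292 - 124) + c(Y)) = √(1/(292 - 124) + 5) = √(1/168 + 5) = √(841/168) = 29*√42/84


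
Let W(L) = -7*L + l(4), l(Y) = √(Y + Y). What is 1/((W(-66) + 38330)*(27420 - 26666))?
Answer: 373/10909939606 - √2/567316859512 ≈ 3.4187e-8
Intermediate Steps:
l(Y) = √2*√Y (l(Y) = √(2*Y) = √2*√Y)
W(L) = -7*L + 2*√2 (W(L) = -7*L + √2*√4 = -7*L + √2*2 = -7*L + 2*√2)
1/((W(-66) + 38330)*(27420 - 26666)) = 1/(((-7*(-66) + 2*√2) + 38330)*(27420 - 26666)) = 1/(((462 + 2*√2) + 38330)*754) = 1/((38792 + 2*√2)*754) = 1/(29249168 + 1508*√2)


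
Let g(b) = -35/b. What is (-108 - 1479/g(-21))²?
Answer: 24770529/25 ≈ 9.9082e+5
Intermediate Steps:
(-108 - 1479/g(-21))² = (-108 - 1479/((-35/(-21))))² = (-108 - 1479/((-35*(-1/21))))² = (-108 - 1479/5/3)² = (-108 - 1479*⅗)² = (-108 - 4437/5)² = (-4977/5)² = 24770529/25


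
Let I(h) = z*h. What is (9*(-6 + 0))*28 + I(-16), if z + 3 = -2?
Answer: -1432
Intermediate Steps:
z = -5 (z = -3 - 2 = -5)
I(h) = -5*h
(9*(-6 + 0))*28 + I(-16) = (9*(-6 + 0))*28 - 5*(-16) = (9*(-6))*28 + 80 = -54*28 + 80 = -1512 + 80 = -1432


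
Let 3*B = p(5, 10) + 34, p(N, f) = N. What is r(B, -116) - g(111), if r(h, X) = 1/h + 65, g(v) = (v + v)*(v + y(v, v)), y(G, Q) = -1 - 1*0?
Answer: -316614/13 ≈ -24355.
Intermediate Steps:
y(G, Q) = -1 (y(G, Q) = -1 + 0 = -1)
B = 13 (B = (5 + 34)/3 = (⅓)*39 = 13)
g(v) = 2*v*(-1 + v) (g(v) = (v + v)*(v - 1) = (2*v)*(-1 + v) = 2*v*(-1 + v))
r(h, X) = 65 + 1/h
r(B, -116) - g(111) = (65 + 1/13) - 2*111*(-1 + 111) = (65 + 1/13) - 2*111*110 = 846/13 - 1*24420 = 846/13 - 24420 = -316614/13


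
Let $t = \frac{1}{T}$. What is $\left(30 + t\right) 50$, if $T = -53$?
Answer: $\frac{79450}{53} \approx 1499.1$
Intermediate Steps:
$t = - \frac{1}{53}$ ($t = \frac{1}{-53} = - \frac{1}{53} \approx -0.018868$)
$\left(30 + t\right) 50 = \left(30 - \frac{1}{53}\right) 50 = \frac{1589}{53} \cdot 50 = \frac{79450}{53}$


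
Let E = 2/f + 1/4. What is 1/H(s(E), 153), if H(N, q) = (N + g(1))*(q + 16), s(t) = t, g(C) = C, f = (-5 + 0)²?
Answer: 100/22477 ≈ 0.0044490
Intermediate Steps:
f = 25 (f = (-5)² = 25)
E = 33/100 (E = 2/25 + 1/4 = 2*(1/25) + 1*(¼) = 2/25 + ¼ = 33/100 ≈ 0.33000)
H(N, q) = (1 + N)*(16 + q) (H(N, q) = (N + 1)*(q + 16) = (1 + N)*(16 + q))
1/H(s(E), 153) = 1/(16 + 153 + 16*(33/100) + (33/100)*153) = 1/(16 + 153 + 132/25 + 5049/100) = 1/(22477/100) = 100/22477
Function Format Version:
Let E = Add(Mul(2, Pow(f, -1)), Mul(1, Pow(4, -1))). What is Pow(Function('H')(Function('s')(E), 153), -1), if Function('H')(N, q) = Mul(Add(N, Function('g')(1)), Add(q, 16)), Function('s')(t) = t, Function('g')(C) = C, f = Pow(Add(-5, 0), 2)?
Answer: Rational(100, 22477) ≈ 0.0044490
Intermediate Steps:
f = 25 (f = Pow(-5, 2) = 25)
E = Rational(33, 100) (E = Add(Mul(2, Pow(25, -1)), Mul(1, Pow(4, -1))) = Add(Mul(2, Rational(1, 25)), Mul(1, Rational(1, 4))) = Add(Rational(2, 25), Rational(1, 4)) = Rational(33, 100) ≈ 0.33000)
Function('H')(N, q) = Mul(Add(1, N), Add(16, q)) (Function('H')(N, q) = Mul(Add(N, 1), Add(q, 16)) = Mul(Add(1, N), Add(16, q)))
Pow(Function('H')(Function('s')(E), 153), -1) = Pow(Add(16, 153, Mul(16, Rational(33, 100)), Mul(Rational(33, 100), 153)), -1) = Pow(Add(16, 153, Rational(132, 25), Rational(5049, 100)), -1) = Pow(Rational(22477, 100), -1) = Rational(100, 22477)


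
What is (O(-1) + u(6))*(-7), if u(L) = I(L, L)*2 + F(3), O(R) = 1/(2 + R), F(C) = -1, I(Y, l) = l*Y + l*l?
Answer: -1008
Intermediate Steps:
I(Y, l) = l² + Y*l (I(Y, l) = Y*l + l² = l² + Y*l)
u(L) = -1 + 4*L² (u(L) = (L*(L + L))*2 - 1 = (L*(2*L))*2 - 1 = (2*L²)*2 - 1 = 4*L² - 1 = -1 + 4*L²)
(O(-1) + u(6))*(-7) = (1/(2 - 1) + (-1 + 4*6²))*(-7) = (1/1 + (-1 + 4*36))*(-7) = (1 + (-1 + 144))*(-7) = (1 + 143)*(-7) = 144*(-7) = -1008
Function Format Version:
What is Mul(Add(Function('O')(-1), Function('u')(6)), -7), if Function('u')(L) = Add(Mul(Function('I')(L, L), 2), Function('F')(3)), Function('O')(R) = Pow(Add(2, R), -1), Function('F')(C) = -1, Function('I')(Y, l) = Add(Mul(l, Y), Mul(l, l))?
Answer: -1008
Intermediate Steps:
Function('I')(Y, l) = Add(Pow(l, 2), Mul(Y, l)) (Function('I')(Y, l) = Add(Mul(Y, l), Pow(l, 2)) = Add(Pow(l, 2), Mul(Y, l)))
Function('u')(L) = Add(-1, Mul(4, Pow(L, 2))) (Function('u')(L) = Add(Mul(Mul(L, Add(L, L)), 2), -1) = Add(Mul(Mul(L, Mul(2, L)), 2), -1) = Add(Mul(Mul(2, Pow(L, 2)), 2), -1) = Add(Mul(4, Pow(L, 2)), -1) = Add(-1, Mul(4, Pow(L, 2))))
Mul(Add(Function('O')(-1), Function('u')(6)), -7) = Mul(Add(Pow(Add(2, -1), -1), Add(-1, Mul(4, Pow(6, 2)))), -7) = Mul(Add(Pow(1, -1), Add(-1, Mul(4, 36))), -7) = Mul(Add(1, Add(-1, 144)), -7) = Mul(Add(1, 143), -7) = Mul(144, -7) = -1008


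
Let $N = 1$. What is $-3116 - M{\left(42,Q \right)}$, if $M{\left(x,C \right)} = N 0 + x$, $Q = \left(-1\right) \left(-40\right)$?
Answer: $-3158$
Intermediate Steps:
$Q = 40$
$M{\left(x,C \right)} = x$ ($M{\left(x,C \right)} = 1 \cdot 0 + x = 0 + x = x$)
$-3116 - M{\left(42,Q \right)} = -3116 - 42 = -3158$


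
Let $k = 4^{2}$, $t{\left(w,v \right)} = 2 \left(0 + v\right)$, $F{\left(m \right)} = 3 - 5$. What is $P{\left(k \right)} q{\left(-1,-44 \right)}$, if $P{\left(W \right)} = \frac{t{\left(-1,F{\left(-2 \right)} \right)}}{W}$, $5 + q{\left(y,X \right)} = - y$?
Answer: $1$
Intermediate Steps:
$F{\left(m \right)} = -2$
$t{\left(w,v \right)} = 2 v$
$q{\left(y,X \right)} = -5 - y$
$k = 16$
$P{\left(W \right)} = - \frac{4}{W}$ ($P{\left(W \right)} = \frac{2 \left(-2\right)}{W} = - \frac{4}{W}$)
$P{\left(k \right)} q{\left(-1,-44 \right)} = - \frac{4}{16} \left(-5 - -1\right) = \left(-4\right) \frac{1}{16} \left(-5 + 1\right) = \left(- \frac{1}{4}\right) \left(-4\right) = 1$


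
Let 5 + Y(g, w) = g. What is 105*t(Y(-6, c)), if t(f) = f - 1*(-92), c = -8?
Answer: 8505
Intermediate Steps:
Y(g, w) = -5 + g
t(f) = 92 + f (t(f) = f + 92 = 92 + f)
105*t(Y(-6, c)) = 105*(92 + (-5 - 6)) = 105*(92 - 11) = 105*81 = 8505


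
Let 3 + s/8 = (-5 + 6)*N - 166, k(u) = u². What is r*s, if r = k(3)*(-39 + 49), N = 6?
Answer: -117360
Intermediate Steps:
r = 90 (r = 3²*(-39 + 49) = 9*10 = 90)
s = -1304 (s = -24 + 8*((-5 + 6)*6 - 166) = -24 + 8*(1*6 - 166) = -24 + 8*(6 - 166) = -24 + 8*(-160) = -24 - 1280 = -1304)
r*s = 90*(-1304) = -117360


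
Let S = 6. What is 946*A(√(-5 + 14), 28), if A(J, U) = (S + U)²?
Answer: 1093576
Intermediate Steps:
A(J, U) = (6 + U)²
946*A(√(-5 + 14), 28) = 946*(6 + 28)² = 946*34² = 946*1156 = 1093576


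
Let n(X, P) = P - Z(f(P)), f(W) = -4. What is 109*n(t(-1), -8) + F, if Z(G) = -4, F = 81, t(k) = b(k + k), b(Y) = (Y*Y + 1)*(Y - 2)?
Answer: -355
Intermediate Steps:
b(Y) = (1 + Y**2)*(-2 + Y) (b(Y) = (Y**2 + 1)*(-2 + Y) = (1 + Y**2)*(-2 + Y))
t(k) = -2 - 8*k**2 + 2*k + 8*k**3 (t(k) = -2 + (k + k) + (k + k)**3 - 2*(k + k)**2 = -2 + 2*k + (2*k)**3 - 2*4*k**2 = -2 + 2*k + 8*k**3 - 8*k**2 = -2 - 8*k**2 + 2*k + 8*k**3)
n(X, P) = 4 + P (n(X, P) = P - 1*(-4) = P + 4 = 4 + P)
109*n(t(-1), -8) + F = 109*(4 - 8) + 81 = 109*(-4) + 81 = -436 + 81 = -355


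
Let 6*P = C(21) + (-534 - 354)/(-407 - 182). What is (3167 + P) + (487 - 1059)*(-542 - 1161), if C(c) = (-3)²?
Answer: 1151241437/1178 ≈ 9.7729e+5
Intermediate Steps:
C(c) = 9
P = 2063/1178 (P = (9 + (-534 - 354)/(-407 - 182))/6 = (9 - 888/(-589))/6 = (9 - 888*(-1/589))/6 = (9 + 888/589)/6 = (⅙)*(6189/589) = 2063/1178 ≈ 1.7513)
(3167 + P) + (487 - 1059)*(-542 - 1161) = (3167 + 2063/1178) + (487 - 1059)*(-542 - 1161) = 3732789/1178 - 572*(-1703) = 3732789/1178 + 974116 = 1151241437/1178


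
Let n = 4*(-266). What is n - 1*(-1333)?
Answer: 269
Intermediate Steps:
n = -1064
n - 1*(-1333) = -1064 - 1*(-1333) = -1064 + 1333 = 269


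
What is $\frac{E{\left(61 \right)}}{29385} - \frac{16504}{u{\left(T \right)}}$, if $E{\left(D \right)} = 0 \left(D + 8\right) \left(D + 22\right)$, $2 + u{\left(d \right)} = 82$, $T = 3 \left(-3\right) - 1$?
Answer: $- \frac{2063}{10} \approx -206.3$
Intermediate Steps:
$T = -10$ ($T = -9 - 1 = -10$)
$u{\left(d \right)} = 80$ ($u{\left(d \right)} = -2 + 82 = 80$)
$E{\left(D \right)} = 0$ ($E{\left(D \right)} = 0 \left(8 + D\right) \left(22 + D\right) = 0$)
$\frac{E{\left(61 \right)}}{29385} - \frac{16504}{u{\left(T \right)}} = \frac{0}{29385} - \frac{16504}{80} = 0 \cdot \frac{1}{29385} - \frac{2063}{10} = 0 - \frac{2063}{10} = - \frac{2063}{10}$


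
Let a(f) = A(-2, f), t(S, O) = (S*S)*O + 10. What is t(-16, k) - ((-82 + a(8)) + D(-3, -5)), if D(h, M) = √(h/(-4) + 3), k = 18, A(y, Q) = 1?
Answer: 4699 - √15/2 ≈ 4697.1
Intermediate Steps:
D(h, M) = √(3 - h/4) (D(h, M) = √(h*(-¼) + 3) = √(-h/4 + 3) = √(3 - h/4))
t(S, O) = 10 + O*S² (t(S, O) = S²*O + 10 = O*S² + 10 = 10 + O*S²)
a(f) = 1
t(-16, k) - ((-82 + a(8)) + D(-3, -5)) = (10 + 18*(-16)²) - ((-82 + 1) + √(12 - 1*(-3))/2) = (10 + 18*256) - (-81 + √(12 + 3)/2) = (10 + 4608) - (-81 + √15/2) = 4618 + (81 - √15/2) = 4699 - √15/2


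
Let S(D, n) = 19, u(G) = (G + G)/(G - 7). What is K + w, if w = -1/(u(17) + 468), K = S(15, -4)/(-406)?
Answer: -46813/956942 ≈ -0.048919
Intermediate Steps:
u(G) = 2*G/(-7 + G) (u(G) = (2*G)/(-7 + G) = 2*G/(-7 + G))
K = -19/406 (K = 19/(-406) = 19*(-1/406) = -19/406 ≈ -0.046798)
w = -5/2357 (w = -1/(2*17/(-7 + 17) + 468) = -1/(2*17/10 + 468) = -1/(2*17*(1/10) + 468) = -1/(17/5 + 468) = -1/2357/5 = -1*5/2357 = -5/2357 ≈ -0.0021213)
K + w = -19/406 - 5/2357 = -46813/956942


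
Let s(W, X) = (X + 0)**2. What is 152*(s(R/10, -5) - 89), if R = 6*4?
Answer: -9728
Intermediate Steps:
R = 24
s(W, X) = X**2
152*(s(R/10, -5) - 89) = 152*((-5)**2 - 89) = 152*(25 - 89) = 152*(-64) = -9728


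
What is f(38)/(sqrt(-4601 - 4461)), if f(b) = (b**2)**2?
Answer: -1042568*I*sqrt(9062)/4531 ≈ -21904.0*I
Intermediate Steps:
f(b) = b**4
f(38)/(sqrt(-4601 - 4461)) = 38**4/(sqrt(-4601 - 4461)) = 2085136/(sqrt(-9062)) = 2085136/((I*sqrt(9062))) = 2085136*(-I*sqrt(9062)/9062) = -1042568*I*sqrt(9062)/4531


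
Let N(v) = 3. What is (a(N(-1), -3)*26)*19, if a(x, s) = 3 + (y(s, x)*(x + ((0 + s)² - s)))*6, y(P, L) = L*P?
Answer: -398658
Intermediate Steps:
a(x, s) = 3 + 6*s*x*(x + s² - s) (a(x, s) = 3 + ((x*s)*(x + ((0 + s)² - s)))*6 = 3 + ((s*x)*(x + (s² - s)))*6 = 3 + ((s*x)*(x + s² - s))*6 = 3 + (s*x*(x + s² - s))*6 = 3 + 6*s*x*(x + s² - s))
(a(N(-1), -3)*26)*19 = ((3 - 6*3*(-3)² + 6*(-3)*3² + 6*3*(-3)³)*26)*19 = ((3 - 6*3*9 + 6*(-3)*9 + 6*3*(-27))*26)*19 = ((3 - 162 - 162 - 486)*26)*19 = -807*26*19 = -20982*19 = -398658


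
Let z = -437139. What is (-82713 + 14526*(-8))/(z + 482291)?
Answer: -198921/45152 ≈ -4.4056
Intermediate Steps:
(-82713 + 14526*(-8))/(z + 482291) = (-82713 + 14526*(-8))/(-437139 + 482291) = (-82713 - 116208)/45152 = -198921*1/45152 = -198921/45152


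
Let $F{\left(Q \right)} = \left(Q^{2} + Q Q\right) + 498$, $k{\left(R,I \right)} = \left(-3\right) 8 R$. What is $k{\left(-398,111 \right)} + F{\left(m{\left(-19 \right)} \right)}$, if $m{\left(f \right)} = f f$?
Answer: $270692$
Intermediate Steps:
$k{\left(R,I \right)} = - 24 R$
$m{\left(f \right)} = f^{2}$
$F{\left(Q \right)} = 498 + 2 Q^{2}$ ($F{\left(Q \right)} = \left(Q^{2} + Q^{2}\right) + 498 = 2 Q^{2} + 498 = 498 + 2 Q^{2}$)
$k{\left(-398,111 \right)} + F{\left(m{\left(-19 \right)} \right)} = \left(-24\right) \left(-398\right) + \left(498 + 2 \left(\left(-19\right)^{2}\right)^{2}\right) = 9552 + \left(498 + 2 \cdot 361^{2}\right) = 9552 + \left(498 + 2 \cdot 130321\right) = 9552 + \left(498 + 260642\right) = 9552 + 261140 = 270692$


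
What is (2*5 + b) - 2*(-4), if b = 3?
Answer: 21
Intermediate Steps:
(2*5 + b) - 2*(-4) = (2*5 + 3) - 2*(-4) = (10 + 3) + 8 = 13 + 8 = 21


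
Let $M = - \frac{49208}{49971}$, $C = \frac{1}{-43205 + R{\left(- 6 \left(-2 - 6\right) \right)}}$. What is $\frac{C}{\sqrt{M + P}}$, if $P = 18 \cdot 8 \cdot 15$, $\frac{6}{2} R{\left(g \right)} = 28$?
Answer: $- \frac{3 \sqrt{984528642}}{188931107476} \approx -4.9823 \cdot 10^{-7}$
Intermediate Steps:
$R{\left(g \right)} = \frac{28}{3}$ ($R{\left(g \right)} = \frac{1}{3} \cdot 28 = \frac{28}{3}$)
$P = 2160$ ($P = 18 \cdot 120 = 2160$)
$C = - \frac{3}{129587}$ ($C = \frac{1}{-43205 + \frac{28}{3}} = \frac{1}{- \frac{129587}{3}} = - \frac{3}{129587} \approx -2.315 \cdot 10^{-5}$)
$M = - \frac{49208}{49971}$ ($M = \left(-49208\right) \frac{1}{49971} = - \frac{49208}{49971} \approx -0.98473$)
$\frac{C}{\sqrt{M + P}} = - \frac{3}{129587 \sqrt{- \frac{49208}{49971} + 2160}} = - \frac{3}{129587 \sqrt{\frac{107888152}{49971}}} = - \frac{3}{129587 \frac{74 \sqrt{984528642}}{49971}} = - \frac{3 \frac{\sqrt{984528642}}{1457948}}{129587} = - \frac{3 \sqrt{984528642}}{188931107476}$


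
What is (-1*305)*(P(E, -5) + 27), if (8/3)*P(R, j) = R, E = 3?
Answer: -68625/8 ≈ -8578.1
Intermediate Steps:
P(R, j) = 3*R/8
(-1*305)*(P(E, -5) + 27) = (-1*305)*((3/8)*3 + 27) = -305*(9/8 + 27) = -305*225/8 = -68625/8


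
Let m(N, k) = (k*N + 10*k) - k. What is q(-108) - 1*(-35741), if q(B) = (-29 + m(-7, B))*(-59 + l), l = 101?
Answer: 25451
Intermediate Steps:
m(N, k) = 9*k + N*k (m(N, k) = (N*k + 10*k) - k = (10*k + N*k) - k = 9*k + N*k)
q(B) = -1218 + 84*B (q(B) = (-29 + B*(9 - 7))*(-59 + 101) = (-29 + B*2)*42 = (-29 + 2*B)*42 = -1218 + 84*B)
q(-108) - 1*(-35741) = (-1218 + 84*(-108)) - 1*(-35741) = (-1218 - 9072) + 35741 = -10290 + 35741 = 25451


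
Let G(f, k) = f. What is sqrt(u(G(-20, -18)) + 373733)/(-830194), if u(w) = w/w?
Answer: -9*sqrt(4614)/830194 ≈ -0.00073638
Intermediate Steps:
u(w) = 1
sqrt(u(G(-20, -18)) + 373733)/(-830194) = sqrt(1 + 373733)/(-830194) = sqrt(373734)*(-1/830194) = (9*sqrt(4614))*(-1/830194) = -9*sqrt(4614)/830194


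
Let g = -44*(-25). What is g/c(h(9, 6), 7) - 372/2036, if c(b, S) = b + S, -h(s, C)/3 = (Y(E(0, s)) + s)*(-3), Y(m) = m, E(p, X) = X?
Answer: 544183/86021 ≈ 6.3262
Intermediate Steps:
h(s, C) = 18*s (h(s, C) = -3*(s + s)*(-3) = -3*2*s*(-3) = -(-18)*s = 18*s)
g = 1100
c(b, S) = S + b
g/c(h(9, 6), 7) - 372/2036 = 1100/(7 + 18*9) - 372/2036 = 1100/(7 + 162) - 372*1/2036 = 1100/169 - 93/509 = 544183/86021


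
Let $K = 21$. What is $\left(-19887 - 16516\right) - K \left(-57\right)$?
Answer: $-35206$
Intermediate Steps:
$\left(-19887 - 16516\right) - K \left(-57\right) = \left(-19887 - 16516\right) - 21 \left(-57\right) = \left(-19887 - 16516\right) - -1197 = -36403 + 1197 = -35206$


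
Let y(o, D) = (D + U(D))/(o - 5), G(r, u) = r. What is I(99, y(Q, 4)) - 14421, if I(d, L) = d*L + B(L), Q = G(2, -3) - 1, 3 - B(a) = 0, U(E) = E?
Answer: -14616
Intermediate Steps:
B(a) = 3 (B(a) = 3 - 1*0 = 3 + 0 = 3)
Q = 1 (Q = 2 - 1 = 1)
y(o, D) = 2*D/(-5 + o) (y(o, D) = (D + D)/(o - 5) = (2*D)/(-5 + o) = 2*D/(-5 + o))
I(d, L) = 3 + L*d (I(d, L) = d*L + 3 = L*d + 3 = 3 + L*d)
I(99, y(Q, 4)) - 14421 = (3 + (2*4/(-5 + 1))*99) - 14421 = (3 + (2*4/(-4))*99) - 14421 = (3 + (2*4*(-¼))*99) - 14421 = (3 - 2*99) - 14421 = (3 - 198) - 14421 = -195 - 14421 = -14616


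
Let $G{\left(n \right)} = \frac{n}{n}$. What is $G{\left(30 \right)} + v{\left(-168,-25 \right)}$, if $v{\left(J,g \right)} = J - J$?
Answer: $1$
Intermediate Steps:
$v{\left(J,g \right)} = 0$
$G{\left(n \right)} = 1$
$G{\left(30 \right)} + v{\left(-168,-25 \right)} = 1 + 0 = 1$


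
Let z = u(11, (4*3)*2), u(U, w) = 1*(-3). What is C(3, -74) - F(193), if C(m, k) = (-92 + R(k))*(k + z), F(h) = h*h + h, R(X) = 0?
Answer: -30358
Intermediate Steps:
u(U, w) = -3
z = -3
F(h) = h + h**2 (F(h) = h**2 + h = h + h**2)
C(m, k) = 276 - 92*k (C(m, k) = (-92 + 0)*(k - 3) = -92*(-3 + k) = 276 - 92*k)
C(3, -74) - F(193) = (276 - 92*(-74)) - 193*(1 + 193) = (276 + 6808) - 193*194 = 7084 - 1*37442 = 7084 - 37442 = -30358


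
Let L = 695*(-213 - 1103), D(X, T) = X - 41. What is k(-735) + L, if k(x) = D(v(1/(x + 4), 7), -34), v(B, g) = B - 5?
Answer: -668620847/731 ≈ -9.1467e+5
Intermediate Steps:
v(B, g) = -5 + B
D(X, T) = -41 + X
k(x) = -46 + 1/(4 + x) (k(x) = -41 + (-5 + 1/(x + 4)) = -41 + (-5 + 1/(4 + x)) = -46 + 1/(4 + x))
L = -914620 (L = 695*(-1316) = -914620)
k(-735) + L = (-183 - 46*(-735))/(4 - 735) - 914620 = (-183 + 33810)/(-731) - 914620 = -1/731*33627 - 914620 = -33627/731 - 914620 = -668620847/731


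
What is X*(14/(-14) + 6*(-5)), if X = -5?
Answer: 155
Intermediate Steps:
X*(14/(-14) + 6*(-5)) = -5*(14/(-14) + 6*(-5)) = -5*(14*(-1/14) - 30) = -5*(-1 - 30) = -5*(-31) = 155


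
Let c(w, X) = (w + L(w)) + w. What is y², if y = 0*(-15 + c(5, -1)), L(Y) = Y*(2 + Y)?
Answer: 0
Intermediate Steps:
c(w, X) = 2*w + w*(2 + w) (c(w, X) = (w + w*(2 + w)) + w = 2*w + w*(2 + w))
y = 0 (y = 0*(-15 + 5*(4 + 5)) = 0*(-15 + 5*9) = 0*(-15 + 45) = 0*30 = 0)
y² = 0² = 0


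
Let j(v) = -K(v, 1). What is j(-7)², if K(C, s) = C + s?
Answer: 36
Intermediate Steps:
j(v) = -1 - v (j(v) = -(v + 1) = -(1 + v) = -1 - v)
j(-7)² = (-1 - 1*(-7))² = (-1 + 7)² = 6² = 36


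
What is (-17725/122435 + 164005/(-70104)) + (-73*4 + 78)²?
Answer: 78610827422693/1716636648 ≈ 45794.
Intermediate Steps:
(-17725/122435 + 164005/(-70104)) + (-73*4 + 78)² = (-17725*1/122435 + 164005*(-1/70104)) + (-292 + 78)² = (-3545/24487 - 164005/70104) + (-214)² = -4264509115/1716636648 + 45796 = 78610827422693/1716636648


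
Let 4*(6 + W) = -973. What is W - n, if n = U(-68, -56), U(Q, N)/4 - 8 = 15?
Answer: -1365/4 ≈ -341.25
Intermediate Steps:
U(Q, N) = 92 (U(Q, N) = 32 + 4*15 = 32 + 60 = 92)
W = -997/4 (W = -6 + (1/4)*(-973) = -6 - 973/4 = -997/4 ≈ -249.25)
n = 92
W - n = -997/4 - 1*92 = -997/4 - 92 = -1365/4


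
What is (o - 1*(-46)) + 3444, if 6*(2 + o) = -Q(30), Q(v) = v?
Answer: 3483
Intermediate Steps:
o = -7 (o = -2 + (-1*30)/6 = -2 + (1/6)*(-30) = -2 - 5 = -7)
(o - 1*(-46)) + 3444 = (-7 - 1*(-46)) + 3444 = (-7 + 46) + 3444 = 39 + 3444 = 3483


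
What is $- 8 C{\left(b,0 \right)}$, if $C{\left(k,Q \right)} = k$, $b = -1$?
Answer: $8$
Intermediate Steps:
$- 8 C{\left(b,0 \right)} = \left(-8\right) \left(-1\right) = 8$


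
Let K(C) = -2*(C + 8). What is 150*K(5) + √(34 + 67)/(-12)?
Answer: -3900 - √101/12 ≈ -3900.8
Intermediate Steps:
K(C) = -16 - 2*C (K(C) = -2*(8 + C) = -16 - 2*C)
150*K(5) + √(34 + 67)/(-12) = 150*(-16 - 2*5) + √(34 + 67)/(-12) = 150*(-16 - 10) + √101*(-1/12) = 150*(-26) - √101/12 = -3900 - √101/12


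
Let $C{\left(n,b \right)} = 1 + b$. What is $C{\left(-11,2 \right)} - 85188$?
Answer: $-85185$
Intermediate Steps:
$C{\left(-11,2 \right)} - 85188 = \left(1 + 2\right) - 85188 = 3 - 85188 = -85185$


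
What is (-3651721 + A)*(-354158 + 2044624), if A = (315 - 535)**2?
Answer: -6091291637586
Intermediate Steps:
A = 48400 (A = (-220)**2 = 48400)
(-3651721 + A)*(-354158 + 2044624) = (-3651721 + 48400)*(-354158 + 2044624) = -3603321*1690466 = -6091291637586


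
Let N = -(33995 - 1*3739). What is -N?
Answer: 30256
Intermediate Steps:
N = -30256 (N = -(33995 - 3739) = -1*30256 = -30256)
-N = -1*(-30256) = 30256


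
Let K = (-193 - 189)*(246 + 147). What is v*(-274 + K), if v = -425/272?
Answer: 235000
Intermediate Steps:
v = -25/16 (v = -425*1/272 = -25/16 ≈ -1.5625)
K = -150126 (K = -382*393 = -150126)
v*(-274 + K) = -25*(-274 - 150126)/16 = -25/16*(-150400) = 235000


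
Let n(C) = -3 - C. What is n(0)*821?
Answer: -2463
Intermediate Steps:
n(0)*821 = (-3 - 1*0)*821 = (-3 + 0)*821 = -3*821 = -2463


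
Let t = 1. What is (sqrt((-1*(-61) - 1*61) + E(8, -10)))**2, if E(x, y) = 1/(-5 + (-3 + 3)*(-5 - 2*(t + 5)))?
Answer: -1/5 ≈ -0.20000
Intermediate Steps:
E(x, y) = -1/5 (E(x, y) = 1/(-5 + (-3 + 3)*(-5 - 2*(1 + 5))) = 1/(-5 + 0*(-5 - 2*6)) = 1/(-5 + 0*(-5 - 12)) = 1/(-5 + 0*(-17)) = 1/(-5 + 0) = 1/(-5) = -1/5)
(sqrt((-1*(-61) - 1*61) + E(8, -10)))**2 = (sqrt((-1*(-61) - 1*61) - 1/5))**2 = (sqrt((61 - 61) - 1/5))**2 = (sqrt(0 - 1/5))**2 = (sqrt(-1/5))**2 = (I*sqrt(5)/5)**2 = -1/5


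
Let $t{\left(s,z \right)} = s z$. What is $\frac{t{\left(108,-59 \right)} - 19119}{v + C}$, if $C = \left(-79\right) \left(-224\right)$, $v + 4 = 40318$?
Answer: $- \frac{25491}{58010} \approx -0.43942$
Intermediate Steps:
$v = 40314$ ($v = -4 + 40318 = 40314$)
$C = 17696$
$\frac{t{\left(108,-59 \right)} - 19119}{v + C} = \frac{108 \left(-59\right) - 19119}{40314 + 17696} = \frac{-6372 - 19119}{58010} = \left(-25491\right) \frac{1}{58010} = - \frac{25491}{58010}$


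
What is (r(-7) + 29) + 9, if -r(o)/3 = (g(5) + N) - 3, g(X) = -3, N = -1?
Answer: 59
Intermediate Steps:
r(o) = 21 (r(o) = -3*((-3 - 1) - 3) = -3*(-4 - 3) = -3*(-7) = 21)
(r(-7) + 29) + 9 = (21 + 29) + 9 = 50 + 9 = 59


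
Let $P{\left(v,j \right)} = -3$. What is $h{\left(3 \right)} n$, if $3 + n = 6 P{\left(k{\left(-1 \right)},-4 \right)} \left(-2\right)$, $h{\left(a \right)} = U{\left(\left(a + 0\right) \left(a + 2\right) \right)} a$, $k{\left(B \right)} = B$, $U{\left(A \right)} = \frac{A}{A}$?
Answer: $99$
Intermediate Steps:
$U{\left(A \right)} = 1$
$h{\left(a \right)} = a$ ($h{\left(a \right)} = 1 a = a$)
$n = 33$ ($n = -3 + 6 \left(-3\right) \left(-2\right) = -3 - -36 = -3 + 36 = 33$)
$h{\left(3 \right)} n = 3 \cdot 33 = 99$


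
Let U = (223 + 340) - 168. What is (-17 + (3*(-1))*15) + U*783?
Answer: 309223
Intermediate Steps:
U = 395 (U = 563 - 168 = 395)
(-17 + (3*(-1))*15) + U*783 = (-17 + (3*(-1))*15) + 395*783 = (-17 - 3*15) + 309285 = (-17 - 45) + 309285 = -62 + 309285 = 309223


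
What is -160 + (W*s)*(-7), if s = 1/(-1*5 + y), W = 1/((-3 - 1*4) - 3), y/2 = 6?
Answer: -1599/10 ≈ -159.90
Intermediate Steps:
y = 12 (y = 2*6 = 12)
W = -1/10 (W = 1/((-3 - 4) - 3) = 1/(-7 - 3) = 1/(-10) = -1/10 ≈ -0.10000)
s = 1/7 (s = 1/(-1*5 + 12) = 1/(-5 + 12) = 1/7 ≈ 0.14286)
-160 + (W*s)*(-7) = -160 - 1/10*1/7*(-7) = -160 - 1/70*(-7) = -160 + 1/10 = -1599/10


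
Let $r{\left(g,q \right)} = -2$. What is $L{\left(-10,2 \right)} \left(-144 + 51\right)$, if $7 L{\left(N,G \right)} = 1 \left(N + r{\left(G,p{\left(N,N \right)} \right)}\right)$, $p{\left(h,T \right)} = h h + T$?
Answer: $\frac{1116}{7} \approx 159.43$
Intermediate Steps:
$p{\left(h,T \right)} = T + h^{2}$ ($p{\left(h,T \right)} = h^{2} + T = T + h^{2}$)
$L{\left(N,G \right)} = - \frac{2}{7} + \frac{N}{7}$ ($L{\left(N,G \right)} = \frac{1 \left(N - 2\right)}{7} = \frac{1 \left(-2 + N\right)}{7} = \frac{-2 + N}{7} = - \frac{2}{7} + \frac{N}{7}$)
$L{\left(-10,2 \right)} \left(-144 + 51\right) = \left(- \frac{2}{7} + \frac{1}{7} \left(-10\right)\right) \left(-144 + 51\right) = \left(- \frac{2}{7} - \frac{10}{7}\right) \left(-93\right) = \left(- \frac{12}{7}\right) \left(-93\right) = \frac{1116}{7}$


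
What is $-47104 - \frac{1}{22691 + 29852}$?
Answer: $- \frac{2474985473}{52543} \approx -47104.0$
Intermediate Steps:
$-47104 - \frac{1}{22691 + 29852} = -47104 - \frac{1}{52543} = - \frac{2474985473}{52543}$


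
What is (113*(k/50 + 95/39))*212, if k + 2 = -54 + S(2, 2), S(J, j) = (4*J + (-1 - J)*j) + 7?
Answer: 34939826/975 ≈ 35836.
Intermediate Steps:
S(J, j) = 7 + 4*J + j*(-1 - J) (S(J, j) = (4*J + j*(-1 - J)) + 7 = 7 + 4*J + j*(-1 - J))
k = -47 (k = -2 + (-54 + (7 - 1*2 + 4*2 - 1*2*2)) = -2 + (-54 + (7 - 2 + 8 - 4)) = -2 + (-54 + 9) = -2 - 45 = -47)
(113*(k/50 + 95/39))*212 = (113*(-47/50 + 95/39))*212 = (113*(2917/1950))*212 = (329621/1950)*212 = 34939826/975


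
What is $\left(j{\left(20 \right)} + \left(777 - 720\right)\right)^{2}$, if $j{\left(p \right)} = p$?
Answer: $5929$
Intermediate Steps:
$\left(j{\left(20 \right)} + \left(777 - 720\right)\right)^{2} = \left(20 + \left(777 - 720\right)\right)^{2} = \left(20 + 57\right)^{2} = 77^{2} = 5929$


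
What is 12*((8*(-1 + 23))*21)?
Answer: 44352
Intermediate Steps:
12*((8*(-1 + 23))*21) = 12*((8*22)*21) = 12*(176*21) = 12*3696 = 44352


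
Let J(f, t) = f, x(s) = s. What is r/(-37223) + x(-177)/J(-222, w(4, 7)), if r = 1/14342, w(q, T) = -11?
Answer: 7874320905/9876266921 ≈ 0.79730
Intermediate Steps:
r = 1/14342 ≈ 6.9725e-5
r/(-37223) + x(-177)/J(-222, w(4, 7)) = (1/14342)/(-37223) - 177/(-222) = (1/14342)*(-1/37223) - 177*(-1/222) = -1/533852266 + 59/74 = 7874320905/9876266921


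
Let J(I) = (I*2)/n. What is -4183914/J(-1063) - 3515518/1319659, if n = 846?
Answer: 2335522983737264/1402797517 ≈ 1.6649e+6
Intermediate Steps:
J(I) = I/423 (J(I) = (I*2)/846 = (2*I)*(1/846) = I/423)
-4183914/J(-1063) - 3515518/1319659 = -4183914/((1/423)*(-1063)) - 3515518/1319659 = -4183914/(-1063/423) - 3515518*1/1319659 = -4183914*(-423/1063) - 3515518/1319659 = 1769795622/1063 - 3515518/1319659 = 2335522983737264/1402797517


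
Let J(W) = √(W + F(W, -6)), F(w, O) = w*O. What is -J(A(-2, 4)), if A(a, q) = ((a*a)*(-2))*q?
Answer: -4*√10 ≈ -12.649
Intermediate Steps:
F(w, O) = O*w
A(a, q) = -2*q*a² (A(a, q) = (a²*(-2))*q = (-2*a²)*q = -2*q*a²)
J(W) = √5*√(-W) (J(W) = √(W - 6*W) = √(-5*W) = √5*√(-W))
-J(A(-2, 4)) = -√5*√(-(-2)*4*(-2)²) = -√5*√(-(-2)*4*4) = -√5*√(-1*(-32)) = -√5*√32 = -√5*4*√2 = -4*√10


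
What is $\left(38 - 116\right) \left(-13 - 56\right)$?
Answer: $5382$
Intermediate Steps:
$\left(38 - 116\right) \left(-13 - 56\right) = - 78 \left(-13 - 56\right) = \left(-78\right) \left(-69\right) = 5382$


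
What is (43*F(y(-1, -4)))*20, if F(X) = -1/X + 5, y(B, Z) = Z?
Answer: 4515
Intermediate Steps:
F(X) = 5 - 1/X
(43*F(y(-1, -4)))*20 = (43*(5 - 1/(-4)))*20 = (43*(5 - 1*(-1/4)))*20 = (43*(5 + 1/4))*20 = (43*(21/4))*20 = (903/4)*20 = 4515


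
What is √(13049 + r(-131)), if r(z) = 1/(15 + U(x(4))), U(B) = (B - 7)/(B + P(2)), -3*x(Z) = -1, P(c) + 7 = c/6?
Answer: 2*√303472255/305 ≈ 114.23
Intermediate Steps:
P(c) = -7 + c/6
x(Z) = ⅓ (x(Z) = -⅓*(-1) = ⅓)
U(B) = (-7 + B)/(-20/3 + B) (U(B) = (B - 7)/(B + (-7 + (⅙)*2)) = (-7 + B)/(B + (-7 + ⅓)) = (-7 + B)/(B - 20/3) = (-7 + B)/(-20/3 + B))
r(z) = 19/305 (r(z) = 1/(15 + 3*(-7 + ⅓)/(-20 + 3*(⅓))) = 1/(15 + 3*(-20/3)/(-20 + 1)) = 1/(15 + 3*(-20/3)/(-19)) = 1/(15 + 3*(-1/19)*(-20/3)) = 1/(15 + 20/19) = 1/(305/19) = 19/305)
√(13049 + r(-131)) = √(13049 + 19/305) = √(3979964/305) = 2*√303472255/305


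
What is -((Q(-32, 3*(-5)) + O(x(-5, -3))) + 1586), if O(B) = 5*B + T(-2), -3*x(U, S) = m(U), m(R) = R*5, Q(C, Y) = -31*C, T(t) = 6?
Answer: -7877/3 ≈ -2625.7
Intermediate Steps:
m(R) = 5*R
x(U, S) = -5*U/3
O(B) = 6 + 5*B (O(B) = 5*B + 6 = 6 + 5*B)
-((Q(-32, 3*(-5)) + O(x(-5, -3))) + 1586) = -((-31*(-32) + (6 + 5*(-5/3*(-5)))) + 1586) = -((992 + (6 + 5*(25/3))) + 1586) = -((992 + (6 + 125/3)) + 1586) = -((992 + 143/3) + 1586) = -(3119/3 + 1586) = -1*7877/3 = -7877/3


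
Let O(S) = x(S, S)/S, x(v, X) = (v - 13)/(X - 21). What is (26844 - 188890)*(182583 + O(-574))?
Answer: -5052397507785269/170765 ≈ -2.9587e+10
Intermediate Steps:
x(v, X) = (-13 + v)/(-21 + X)
O(S) = (-13 + S)/(S*(-21 + S)) (O(S) = ((-13 + S)/(-21 + S))/S = (-13 + S)/(S*(-21 + S)))
(26844 - 188890)*(182583 + O(-574)) = (26844 - 188890)*(182583 + (-13 - 574)/((-574)*(-21 - 574))) = -162046*(182583 - 1/574*(-587)/(-595)) = -162046*(182583 - 1/574*(-1/595)*(-587)) = -162046*(182583 - 587/341530) = -162046*62357571403/341530 = -5052397507785269/170765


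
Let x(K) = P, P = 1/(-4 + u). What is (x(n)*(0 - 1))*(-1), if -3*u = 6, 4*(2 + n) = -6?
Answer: -⅙ ≈ -0.16667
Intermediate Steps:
n = -7/2 (n = -2 + (¼)*(-6) = -2 - 3/2 = -7/2 ≈ -3.5000)
u = -2 (u = -⅓*6 = -2)
P = -⅙ (P = 1/(-4 - 2) = 1/(-6) = -⅙ ≈ -0.16667)
x(K) = -⅙
(x(n)*(0 - 1))*(-1) = -(0 - 1)/6*(-1) = -⅙*(-1)*(-1) = (⅙)*(-1) = -⅙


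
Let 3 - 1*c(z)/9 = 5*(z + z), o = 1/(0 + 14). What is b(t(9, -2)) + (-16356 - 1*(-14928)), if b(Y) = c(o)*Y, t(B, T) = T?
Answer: -10284/7 ≈ -1469.1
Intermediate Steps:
o = 1/14 ≈ 0.071429
c(z) = 27 - 90*z (c(z) = 27 - 45*(z + z) = 27 - 45*2*z = 27 - 90*z)
b(Y) = 144*Y/7 (b(Y) = (27 - 90*1/14)*Y = (27 - 45/7)*Y = 144*Y/7)
b(t(9, -2)) + (-16356 - 1*(-14928)) = (144/7)*(-2) + (-16356 - 1*(-14928)) = -288/7 + (-16356 + 14928) = -288/7 - 1428 = -10284/7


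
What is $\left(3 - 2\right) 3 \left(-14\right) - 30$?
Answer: $-72$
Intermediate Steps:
$\left(3 - 2\right) 3 \left(-14\right) - 30 = 1 \cdot 3 \left(-14\right) - 30 = 3 \left(-14\right) - 30 = -42 - 30 = -72$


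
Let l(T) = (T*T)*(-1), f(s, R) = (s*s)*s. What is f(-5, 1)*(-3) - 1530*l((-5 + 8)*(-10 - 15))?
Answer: 8606625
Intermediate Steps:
f(s, R) = s³ (f(s, R) = s²*s = s³)
l(T) = -T² (l(T) = T²*(-1) = -T²)
f(-5, 1)*(-3) - 1530*l((-5 + 8)*(-10 - 15)) = (-5)³*(-3) - (-1530)*((-5 + 8)*(-10 - 15))² = -125*(-3) - (-1530)*(3*(-25))² = 375 - (-1530)*(-75)² = 375 - (-1530)*5625 = 375 - 1530*(-5625) = 375 + 8606250 = 8606625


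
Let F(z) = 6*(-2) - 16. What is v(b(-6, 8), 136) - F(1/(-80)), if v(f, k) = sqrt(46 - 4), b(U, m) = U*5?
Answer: 28 + sqrt(42) ≈ 34.481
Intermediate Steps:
b(U, m) = 5*U
v(f, k) = sqrt(42)
F(z) = -28 (F(z) = -12 - 16 = -28)
v(b(-6, 8), 136) - F(1/(-80)) = sqrt(42) - 1*(-28) = sqrt(42) + 28 = 28 + sqrt(42)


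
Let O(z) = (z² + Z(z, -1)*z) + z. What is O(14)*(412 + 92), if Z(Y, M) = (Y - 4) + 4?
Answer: 204624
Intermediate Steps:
Z(Y, M) = Y (Z(Y, M) = (-4 + Y) + 4 = Y)
O(z) = z + 2*z² (O(z) = (z² + z*z) + z = (z² + z²) + z = 2*z² + z = z + 2*z²)
O(14)*(412 + 92) = (14*(1 + 2*14))*(412 + 92) = (14*(1 + 28))*504 = (14*29)*504 = 406*504 = 204624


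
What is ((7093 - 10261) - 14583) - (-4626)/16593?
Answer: -98179239/5531 ≈ -17751.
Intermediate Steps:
((7093 - 10261) - 14583) - (-4626)/16593 = (-3168 - 14583) - (-4626)/16593 = -17751 - 1*(-1542/5531) = -17751 + 1542/5531 = -98179239/5531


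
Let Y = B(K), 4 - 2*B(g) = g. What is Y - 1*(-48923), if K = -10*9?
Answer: 48970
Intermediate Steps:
K = -90
B(g) = 2 - g/2
Y = 47 (Y = 2 - 1/2*(-90) = 2 + 45 = 47)
Y - 1*(-48923) = 47 - 1*(-48923) = 47 + 48923 = 48970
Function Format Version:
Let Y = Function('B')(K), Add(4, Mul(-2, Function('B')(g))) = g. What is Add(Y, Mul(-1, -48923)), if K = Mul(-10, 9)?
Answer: 48970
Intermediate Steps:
K = -90
Function('B')(g) = Add(2, Mul(Rational(-1, 2), g))
Y = 47 (Y = Add(2, Mul(Rational(-1, 2), -90)) = Add(2, 45) = 47)
Add(Y, Mul(-1, -48923)) = Add(47, Mul(-1, -48923)) = Add(47, 48923) = 48970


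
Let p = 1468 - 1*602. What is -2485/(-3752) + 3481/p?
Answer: 1086623/232088 ≈ 4.6819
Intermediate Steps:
p = 866 (p = 1468 - 602 = 866)
-2485/(-3752) + 3481/p = -2485/(-3752) + 3481/866 = -2485*(-1/3752) + 3481*(1/866) = 355/536 + 3481/866 = 1086623/232088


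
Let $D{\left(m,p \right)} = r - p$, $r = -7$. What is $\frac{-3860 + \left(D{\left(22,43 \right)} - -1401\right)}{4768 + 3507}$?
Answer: $- \frac{2509}{8275} \approx -0.3032$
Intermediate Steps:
$D{\left(m,p \right)} = -7 - p$
$\frac{-3860 + \left(D{\left(22,43 \right)} - -1401\right)}{4768 + 3507} = \frac{-3860 - -1351}{4768 + 3507} = \frac{-3860 + \left(\left(-7 - 43\right) + 1401\right)}{8275} = \left(-3860 + \left(-50 + 1401\right)\right) \frac{1}{8275} = \left(-3860 + 1351\right) \frac{1}{8275} = \left(-2509\right) \frac{1}{8275} = - \frac{2509}{8275}$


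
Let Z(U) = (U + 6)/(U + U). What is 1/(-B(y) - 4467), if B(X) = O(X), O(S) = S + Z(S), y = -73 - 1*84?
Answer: -314/1353491 ≈ -0.00023199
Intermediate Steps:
Z(U) = (6 + U)/(2*U) (Z(U) = (6 + U)/((2*U)) = (6 + U)*(1/(2*U)) = (6 + U)/(2*U))
y = -157 (y = -73 - 84 = -157)
O(S) = S + (6 + S)/(2*S)
B(X) = 1/2 + X + 3/X
1/(-B(y) - 4467) = 1/(-(1/2 - 157 + 3/(-157)) - 4467) = 1/(-(1/2 - 157 + 3*(-1/157)) - 4467) = 1/(-(1/2 - 157 - 3/157) - 4467) = 1/(-1*(-49147/314) - 4467) = 1/(49147/314 - 4467) = 1/(-1353491/314) = -314/1353491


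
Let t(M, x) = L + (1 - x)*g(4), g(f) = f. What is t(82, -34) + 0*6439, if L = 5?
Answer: 145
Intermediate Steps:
t(M, x) = 9 - 4*x (t(M, x) = 5 + (1 - x)*4 = 5 + (4 - 4*x) = 9 - 4*x)
t(82, -34) + 0*6439 = (9 - 4*(-34)) + 0*6439 = (9 + 136) + 0 = 145 + 0 = 145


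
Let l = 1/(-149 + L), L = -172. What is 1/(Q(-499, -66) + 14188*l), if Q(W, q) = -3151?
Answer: -321/1025659 ≈ -0.00031297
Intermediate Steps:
l = -1/321 (l = 1/(-149 - 172) = 1/(-321) = -1/321 ≈ -0.0031153)
1/(Q(-499, -66) + 14188*l) = 1/(-3151 + 14188*(-1/321)) = 1/(-3151 - 14188/321) = 1/(-1025659/321) = -321/1025659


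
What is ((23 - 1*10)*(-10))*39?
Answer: -5070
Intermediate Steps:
((23 - 1*10)*(-10))*39 = ((23 - 10)*(-10))*39 = (13*(-10))*39 = -130*39 = -5070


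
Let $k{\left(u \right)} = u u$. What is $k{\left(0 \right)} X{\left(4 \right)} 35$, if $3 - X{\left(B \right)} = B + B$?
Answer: $0$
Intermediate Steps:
$X{\left(B \right)} = 3 - 2 B$ ($X{\left(B \right)} = 3 - \left(B + B\right) = 3 - 2 B$)
$k{\left(u \right)} = u^{2}$
$k{\left(0 \right)} X{\left(4 \right)} 35 = 0^{2} \left(3 - 8\right) 35 = 0 \left(3 - 8\right) 35 = 0 \left(-5\right) 35 = 0 \cdot 35 = 0$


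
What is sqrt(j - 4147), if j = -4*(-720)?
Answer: I*sqrt(1267) ≈ 35.595*I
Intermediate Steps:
j = 2880
sqrt(j - 4147) = sqrt(2880 - 4147) = sqrt(-1267) = I*sqrt(1267)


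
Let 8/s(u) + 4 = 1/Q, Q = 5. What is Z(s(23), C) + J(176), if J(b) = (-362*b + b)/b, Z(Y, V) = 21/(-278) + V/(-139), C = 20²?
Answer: -101179/278 ≈ -363.95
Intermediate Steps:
s(u) = -40/19 (s(u) = 8/(-4 + 1/5) = 8/(-4 + ⅕) = 8/(-19/5) = 8*(-5/19) = -40/19)
C = 400
Z(Y, V) = -21/278 - V/139 (Z(Y, V) = 21*(-1/278) + V*(-1/139) = -21/278 - V/139)
J(b) = -361 (J(b) = (-361*b)/b = -361)
Z(s(23), C) + J(176) = (-21/278 - 1/139*400) - 361 = (-21/278 - 400/139) - 361 = -821/278 - 361 = -101179/278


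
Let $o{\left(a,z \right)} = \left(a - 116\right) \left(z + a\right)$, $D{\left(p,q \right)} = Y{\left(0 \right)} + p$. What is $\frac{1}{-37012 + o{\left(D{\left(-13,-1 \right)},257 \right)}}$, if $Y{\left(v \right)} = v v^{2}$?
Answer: $- \frac{1}{68488} \approx -1.4601 \cdot 10^{-5}$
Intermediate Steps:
$Y{\left(v \right)} = v^{3}$
$D{\left(p,q \right)} = p$ ($D{\left(p,q \right)} = 0^{3} + p = 0 + p = p$)
$o{\left(a,z \right)} = \left(-116 + a\right) \left(a + z\right)$
$\frac{1}{-37012 + o{\left(D{\left(-13,-1 \right)},257 \right)}} = \frac{1}{-37012 - \left(31645 - 169\right)} = \frac{1}{-37012 + \left(169 + 1508 - 29812 - 3341\right)} = \frac{1}{-37012 - 31476} = \frac{1}{-68488} = - \frac{1}{68488}$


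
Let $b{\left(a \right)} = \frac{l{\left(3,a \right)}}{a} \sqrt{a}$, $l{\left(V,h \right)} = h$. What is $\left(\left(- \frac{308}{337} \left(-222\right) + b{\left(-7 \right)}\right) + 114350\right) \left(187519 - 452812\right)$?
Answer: $- \frac{10241457457518}{337} - 265293 i \sqrt{7} \approx -3.039 \cdot 10^{10} - 7.019 \cdot 10^{5} i$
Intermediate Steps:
$b{\left(a \right)} = \sqrt{a}$ ($b{\left(a \right)} = \frac{a}{a} \sqrt{a} = 1 \sqrt{a} = \sqrt{a}$)
$\left(\left(- \frac{308}{337} \left(-222\right) + b{\left(-7 \right)}\right) + 114350\right) \left(187519 - 452812\right) = \left(\left(- \frac{308}{337} \left(-222\right) + \sqrt{-7}\right) + 114350\right) \left(187519 - 452812\right) = \left(\left(\left(-308\right) \frac{1}{337} \left(-222\right) + i \sqrt{7}\right) + 114350\right) \left(-265293\right) = \left(\left(\left(- \frac{308}{337}\right) \left(-222\right) + i \sqrt{7}\right) + 114350\right) \left(-265293\right) = \left(\left(\frac{68376}{337} + i \sqrt{7}\right) + 114350\right) \left(-265293\right) = \left(\frac{38604326}{337} + i \sqrt{7}\right) \left(-265293\right) = - \frac{10241457457518}{337} - 265293 i \sqrt{7}$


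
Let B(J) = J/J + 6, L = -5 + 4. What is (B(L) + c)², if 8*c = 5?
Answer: 3721/64 ≈ 58.141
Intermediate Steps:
c = 5/8 (c = (⅛)*5 = 5/8 ≈ 0.62500)
L = -1
B(J) = 7 (B(J) = 1 + 6 = 7)
(B(L) + c)² = (7 + 5/8)² = (61/8)² = 3721/64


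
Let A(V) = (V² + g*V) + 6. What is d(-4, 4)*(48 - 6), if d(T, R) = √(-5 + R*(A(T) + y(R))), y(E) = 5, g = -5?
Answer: 42*√183 ≈ 568.17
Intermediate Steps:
A(V) = 6 + V² - 5*V (A(V) = (V² - 5*V) + 6 = 6 + V² - 5*V)
d(T, R) = √(-5 + R*(11 + T² - 5*T)) (d(T, R) = √(-5 + R*((6 + T² - 5*T) + 5)) = √(-5 + R*(11 + T² - 5*T)))
d(-4, 4)*(48 - 6) = √(-5 + 5*4 + 4*(6 + (-4)² - 5*(-4)))*(48 - 6) = √(-5 + 20 + 4*(6 + 16 + 20))*42 = √(-5 + 20 + 4*42)*42 = √(-5 + 20 + 168)*42 = √183*42 = 42*√183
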